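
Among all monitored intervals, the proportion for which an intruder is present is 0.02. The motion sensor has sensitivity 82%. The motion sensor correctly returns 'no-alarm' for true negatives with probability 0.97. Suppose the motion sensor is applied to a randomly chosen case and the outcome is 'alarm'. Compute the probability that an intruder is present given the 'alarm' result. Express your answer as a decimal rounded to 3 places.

P(H | E) ≈ 0.358

Write H for 'an intruder is present'. Prior odds H:¬H = 0.02/0.98 = 0.020408. For the 'alarm' outcome, the likelihood ratio is 0.82/0.03 = 27.333.
Posterior odds = 0.020408 × 27.333 = 0.55782, so P(H|E) = 0.55782/(1+0.55782) = 0.358.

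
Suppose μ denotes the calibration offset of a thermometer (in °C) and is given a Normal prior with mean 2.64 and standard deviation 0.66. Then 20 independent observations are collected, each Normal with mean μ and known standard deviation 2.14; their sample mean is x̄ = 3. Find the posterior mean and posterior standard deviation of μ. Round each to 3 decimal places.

Prior precision 1/τ₀² = 1/0.66² = 2.29568; data precision n/σ² = 20/2.14² = 4.36719.
Posterior precision = 2.29568 + 4.36719 = 6.66288, giving posterior SD = 1/√6.66288 = 0.387.
Posterior mean = (2.29568·2.64 + 4.36719·3) / 6.66288 = 2.876.

Posterior mean ≈ 2.876; posterior SD ≈ 0.387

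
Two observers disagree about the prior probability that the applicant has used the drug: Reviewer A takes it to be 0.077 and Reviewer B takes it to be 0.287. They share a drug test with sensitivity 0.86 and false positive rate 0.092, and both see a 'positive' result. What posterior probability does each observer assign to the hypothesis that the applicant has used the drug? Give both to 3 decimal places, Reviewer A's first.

P('+'|H) = 0.86, P('+'|¬H) = 0.092.
Reviewer A: numerator 0.86·0.077 = 0.066220; evidence = 0.066220+0.092·0.923 = 0.15114; posterior = 0.438.
Reviewer B: numerator 0.86·0.287 = 0.24682; evidence = 0.24682+0.092·0.713 = 0.31242; posterior = 0.790.

Reviewer A: 0.438; Reviewer B: 0.790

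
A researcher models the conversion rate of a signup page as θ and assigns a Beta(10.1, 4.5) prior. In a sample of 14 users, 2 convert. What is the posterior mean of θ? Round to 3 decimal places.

Posterior mean ≈ 0.423

The binomial likelihood is conjugate to the Beta prior: with 2 successes and 12 failures, the posterior is Beta(10.1+2, 4.5+12) = Beta(12.1, 16.5).
E[θ | data] = 12.1/(12.1+16.5) = 0.423.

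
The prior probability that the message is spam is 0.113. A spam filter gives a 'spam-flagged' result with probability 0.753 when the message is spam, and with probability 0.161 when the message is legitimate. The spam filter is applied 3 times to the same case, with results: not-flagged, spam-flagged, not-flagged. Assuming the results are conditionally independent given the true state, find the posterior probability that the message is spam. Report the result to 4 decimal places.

Posterior P(H) ≈ 0.0491

With H the event that the message is spam, the joint likelihood of the observed sequence is P(data|H) = 0.247·0.753·0.247 = 0.045940 and P(data|¬H) = 0.839·0.161·0.839 = 0.11333.
Bayes: P(H|data) = 0.113·0.045940 / (0.113·0.045940 + 0.887·0.11333) = 0.0051912/0.10572 = 0.0491.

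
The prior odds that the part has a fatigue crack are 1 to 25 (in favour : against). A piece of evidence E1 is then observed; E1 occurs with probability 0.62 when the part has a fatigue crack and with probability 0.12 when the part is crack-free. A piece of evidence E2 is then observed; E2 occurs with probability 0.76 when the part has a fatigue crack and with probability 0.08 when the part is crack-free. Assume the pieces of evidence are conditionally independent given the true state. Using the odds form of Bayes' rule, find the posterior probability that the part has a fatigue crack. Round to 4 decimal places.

Posterior probability ≈ 0.6625

Prior odds = 1/25 = 0.040000.
Likelihood ratio for E1 = 0.62/0.12 = 5.1667.
Likelihood ratio for E2 = 0.76/0.08 = 9.5000.
Posterior odds = prior odds × LR₁ × LR₂ = 1.9633.
Posterior probability = odds/(1+odds) = 1.9633/2.9633 = 0.6625.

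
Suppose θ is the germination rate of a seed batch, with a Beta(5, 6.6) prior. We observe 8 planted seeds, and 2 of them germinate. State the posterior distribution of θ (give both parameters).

Observing 2 successes and 6 failures updates Beta(5, 6.6) by adding the success and failure counts to the two shape parameters: α = 5+2 = 7, β = 6.6+6 = 12.6.

Posterior: Beta(7, 12.6)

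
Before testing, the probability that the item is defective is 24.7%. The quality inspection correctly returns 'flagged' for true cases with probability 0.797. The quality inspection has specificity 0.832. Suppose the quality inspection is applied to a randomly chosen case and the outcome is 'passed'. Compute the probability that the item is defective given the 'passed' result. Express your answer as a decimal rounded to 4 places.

Write H for 'the item is defective'. Prior odds H:¬H = 0.247/0.753 = 0.32802. For the 'passed' outcome, the likelihood ratio is 0.203/0.832 = 0.24399.
Posterior odds = 0.32802 × 0.24399 = 0.080034, so P(H|E) = 0.080034/(1+0.080034) = 0.0741.

P(H | E) ≈ 0.0741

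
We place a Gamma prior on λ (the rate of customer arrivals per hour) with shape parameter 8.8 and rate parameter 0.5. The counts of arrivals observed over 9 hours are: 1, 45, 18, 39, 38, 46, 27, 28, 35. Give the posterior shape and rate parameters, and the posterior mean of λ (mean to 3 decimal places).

Posterior: Gamma(shape=285.8, rate=9.5); mean ≈ 30.084

Total count ∑xᵢ = 277 over n = 9 hours.
Gamma is conjugate to the Poisson likelihood: posterior is Gamma(shape = 8.8+277 = 285.8, rate = 0.5+9 = 9.5).
E[λ | data] = 285.8/9.5 = 30.084.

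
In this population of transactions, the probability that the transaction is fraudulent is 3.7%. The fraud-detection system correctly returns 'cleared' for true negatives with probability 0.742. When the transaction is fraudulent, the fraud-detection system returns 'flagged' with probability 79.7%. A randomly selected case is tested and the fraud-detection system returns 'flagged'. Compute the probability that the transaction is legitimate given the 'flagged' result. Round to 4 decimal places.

Write H for 'the transaction is fraudulent'. Prior odds H:¬H = 0.037/0.963 = 0.038422. For the 'flagged' outcome, the likelihood ratio is 0.797/0.258 = 3.0891.
Posterior odds = 0.038422 × 3.0891 = 0.11869, so P(H|E) = 0.11869/(1+0.11869) = 0.1061. Then P(¬H|E) = 1 − 0.1061 = 0.8939.

P(¬H | E) ≈ 0.8939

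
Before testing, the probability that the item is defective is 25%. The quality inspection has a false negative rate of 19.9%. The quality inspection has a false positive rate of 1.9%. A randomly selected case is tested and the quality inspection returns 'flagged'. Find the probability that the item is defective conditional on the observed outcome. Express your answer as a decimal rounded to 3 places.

P(H | E) ≈ 0.934

Write H for 'the item is defective'. Prior odds H:¬H = 0.25/0.75 = 0.33333. For the 'flagged' outcome, the likelihood ratio is 0.801/0.019 = 42.158.
Posterior odds = 0.33333 × 42.158 = 14.053, so P(H|E) = 14.053/(1+14.053) = 0.934.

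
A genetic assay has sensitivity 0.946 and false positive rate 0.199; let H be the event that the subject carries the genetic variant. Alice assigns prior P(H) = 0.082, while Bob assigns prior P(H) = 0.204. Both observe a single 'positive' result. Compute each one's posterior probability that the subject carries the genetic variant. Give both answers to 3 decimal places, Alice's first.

P('+'|H) = 0.946, P('+'|¬H) = 0.199.
Alice: numerator 0.946·0.082 = 0.077572; evidence = 0.077572+0.199·0.918 = 0.26025; posterior = 0.298.
Bob: numerator 0.946·0.204 = 0.19298; evidence = 0.19298+0.199·0.796 = 0.35139; posterior = 0.549.

Alice: 0.298; Bob: 0.549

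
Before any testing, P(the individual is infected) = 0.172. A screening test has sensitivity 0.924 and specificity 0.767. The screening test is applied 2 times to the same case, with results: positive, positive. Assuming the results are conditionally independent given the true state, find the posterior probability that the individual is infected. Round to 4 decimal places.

Let H be the event that the individual is infected; start with P(H) = 0.172. P('positive'|H) = 0.924, P('positive'|¬H) = 0.233.
Update on result 1 ('positive'): P(H) ← 0.924·0.1720 / (0.924·0.1720 + 0.233·0.8280) = 0.15893/0.35185 = 0.4517.
Update on result 2 ('positive'): P(H) ← 0.924·0.4517 / (0.924·0.4517 + 0.233·0.5483) = 0.41736/0.54512 = 0.7656.

Posterior P(H) ≈ 0.7656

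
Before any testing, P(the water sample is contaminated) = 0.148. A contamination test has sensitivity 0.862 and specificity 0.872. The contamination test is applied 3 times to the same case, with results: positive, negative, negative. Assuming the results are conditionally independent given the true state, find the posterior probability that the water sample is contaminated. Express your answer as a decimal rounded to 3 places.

With H the event that the water sample is contaminated, the joint likelihood of the observed sequence is P(data|H) = 0.862·0.138·0.138 = 0.016416 and P(data|¬H) = 0.128·0.872·0.872 = 0.097329.
Bayes: P(H|data) = 0.148·0.016416 / (0.148·0.016416 + 0.852·0.097329) = 0.0024296/0.085354 = 0.0285.

Posterior P(H) ≈ 0.028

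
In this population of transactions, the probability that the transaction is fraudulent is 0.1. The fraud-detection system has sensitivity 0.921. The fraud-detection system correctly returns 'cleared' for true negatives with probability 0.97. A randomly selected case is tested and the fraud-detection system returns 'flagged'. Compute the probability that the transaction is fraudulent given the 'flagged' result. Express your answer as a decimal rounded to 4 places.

Write H for 'the transaction is fraudulent'. Prior odds H:¬H = 0.1/0.9 = 0.11111. For the 'flagged' outcome, the likelihood ratio is 0.921/0.03 = 30.700.
Posterior odds = 0.11111 × 30.700 = 3.4111, so P(H|E) = 3.4111/(1+3.4111) = 0.7733.

P(H | E) ≈ 0.7733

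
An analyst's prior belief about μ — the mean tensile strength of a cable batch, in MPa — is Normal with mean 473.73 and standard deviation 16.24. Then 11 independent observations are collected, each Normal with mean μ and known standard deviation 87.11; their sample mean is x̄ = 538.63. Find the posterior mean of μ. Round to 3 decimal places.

With known σ, the Normal prior is conjugate. Weight on the data is w = (n/σ²)/(n/σ² + 1/τ₀²) = 0.00144963/(0.00144963+0.00379165) = 0.27658.
Posterior mean = w·x̄ + (1−w)·μ₀ = 0.27658·538.63 + 0.72342·473.73 = 491.680.

Posterior mean ≈ 491.680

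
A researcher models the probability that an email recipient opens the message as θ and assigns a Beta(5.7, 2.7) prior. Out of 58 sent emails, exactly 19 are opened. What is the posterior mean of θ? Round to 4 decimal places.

Posterior mean ≈ 0.3720

Observing 19 successes and 39 failures updates Beta(5.7, 2.7) by adding the success and failure counts to the two shape parameters: α = 5.7+19 = 24.7, β = 2.7+39 = 41.7.
E[θ | data] = 24.7/(24.7+41.7) = 0.3720.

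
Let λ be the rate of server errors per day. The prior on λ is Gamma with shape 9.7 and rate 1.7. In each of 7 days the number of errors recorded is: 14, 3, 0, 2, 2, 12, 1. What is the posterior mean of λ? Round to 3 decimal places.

Total count ∑xᵢ = 34 over n = 7 days.
Gamma is conjugate to the Poisson likelihood: posterior is Gamma(shape = 9.7+34 = 43.7, rate = 1.7+7 = 8.7).
E[λ | data] = 43.7/8.7 = 5.023.

Posterior mean ≈ 5.023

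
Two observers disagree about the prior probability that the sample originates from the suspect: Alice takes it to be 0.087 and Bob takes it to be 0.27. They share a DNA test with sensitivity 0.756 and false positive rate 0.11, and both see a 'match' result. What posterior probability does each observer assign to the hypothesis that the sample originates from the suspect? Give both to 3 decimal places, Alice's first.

Alice: 0.396; Bob: 0.718

P('+'|H) = 0.756, P('+'|¬H) = 0.11.
Alice: numerator 0.756·0.087 = 0.065772; evidence = 0.065772+0.11·0.913 = 0.16620; posterior = 0.396.
Bob: numerator 0.756·0.27 = 0.20412; evidence = 0.20412+0.11·0.73 = 0.28442; posterior = 0.718.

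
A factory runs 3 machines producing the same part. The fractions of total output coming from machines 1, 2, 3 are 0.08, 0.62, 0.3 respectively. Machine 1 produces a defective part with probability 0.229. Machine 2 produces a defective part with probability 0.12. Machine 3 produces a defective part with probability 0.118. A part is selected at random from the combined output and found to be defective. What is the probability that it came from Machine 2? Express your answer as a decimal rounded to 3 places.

P(defective|M1) = 0.229; P(defective|M2) = 0.12; P(defective|M3) = 0.118.
Prior × likelihood for each source: 0.08·0.229=0.01832, 0.62·0.12=0.07440, 0.3·0.118=0.03540. Summing gives P(defective) = 0.12812.
P(Machine 2 | defective) = 0.07440 / 0.12812 = 0.581.

Posterior probability ≈ 0.581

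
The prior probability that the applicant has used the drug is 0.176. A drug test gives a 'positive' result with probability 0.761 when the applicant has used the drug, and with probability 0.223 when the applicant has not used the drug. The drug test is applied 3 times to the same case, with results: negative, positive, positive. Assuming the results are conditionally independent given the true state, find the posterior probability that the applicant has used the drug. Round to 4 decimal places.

With H the event that the applicant has used the drug, the joint likelihood of the observed sequence is P(data|H) = 0.239·0.761·0.761 = 0.13841 and P(data|¬H) = 0.777·0.223·0.223 = 0.038639.
Bayes: P(H|data) = 0.176·0.13841 / (0.176·0.13841 + 0.824·0.038639) = 0.024360/0.056199 = 0.4335.

Posterior P(H) ≈ 0.4335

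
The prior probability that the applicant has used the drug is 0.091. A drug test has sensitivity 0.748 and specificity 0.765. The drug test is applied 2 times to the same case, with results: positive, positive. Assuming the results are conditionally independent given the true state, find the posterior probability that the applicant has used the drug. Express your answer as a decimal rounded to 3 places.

With H the event that the applicant has used the drug, the joint likelihood of the observed sequence is P(data|H) = 0.748·0.748 = 0.55950 and P(data|¬H) = 0.235·0.235 = 0.055225.
Bayes: P(H|data) = 0.091·0.55950 / (0.091·0.55950 + 0.909·0.055225) = 0.050915/0.10111 = 0.5035.

Posterior P(H) ≈ 0.504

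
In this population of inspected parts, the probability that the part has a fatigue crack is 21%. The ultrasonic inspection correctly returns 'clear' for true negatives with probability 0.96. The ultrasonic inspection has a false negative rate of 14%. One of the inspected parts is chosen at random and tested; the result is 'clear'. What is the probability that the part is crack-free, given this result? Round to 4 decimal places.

Write H for 'the part has a fatigue crack'. Prior odds H:¬H = 0.21/0.79 = 0.26582. For the 'clear' outcome, the likelihood ratio is 0.14/0.96 = 0.14583.
Posterior odds = 0.26582 × 0.14583 = 0.038766, so P(H|E) = 0.038766/(1+0.038766) = 0.0373. Then P(¬H|E) = 1 − 0.0373 = 0.9627.

P(¬H | E) ≈ 0.9627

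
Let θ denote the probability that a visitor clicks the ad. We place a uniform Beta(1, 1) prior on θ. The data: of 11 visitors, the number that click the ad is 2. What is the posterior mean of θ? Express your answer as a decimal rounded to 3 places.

Posterior mean ≈ 0.231

Observing 2 successes and 9 failures updates Beta(1, 1) by adding the success and failure counts to the two shape parameters: α = 1+2 = 3, β = 1+9 = 10.
Posterior mean = α/(α+β) = 3/13 = 0.231.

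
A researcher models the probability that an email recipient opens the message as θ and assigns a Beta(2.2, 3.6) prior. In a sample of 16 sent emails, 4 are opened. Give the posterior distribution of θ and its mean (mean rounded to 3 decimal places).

The binomial likelihood is conjugate to the Beta prior: with 4 successes and 12 failures, the posterior is Beta(2.2+4, 3.6+12) = Beta(6.2, 15.6).
E[θ | data] = 6.2/(6.2+15.6) = 0.284.

Posterior: Beta(6.2, 15.6); mean ≈ 0.284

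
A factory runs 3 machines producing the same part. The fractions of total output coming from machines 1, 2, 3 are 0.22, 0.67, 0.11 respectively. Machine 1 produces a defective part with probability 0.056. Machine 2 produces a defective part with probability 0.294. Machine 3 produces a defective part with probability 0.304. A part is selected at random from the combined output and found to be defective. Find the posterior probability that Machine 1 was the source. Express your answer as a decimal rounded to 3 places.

Tabulate prior·likelihood by source: [1] prior 0.22, lik 0.056, product 0.01232; [2] prior 0.67, lik 0.294, product 0.1970; [3] prior 0.11, lik 0.304, product 0.03344.
Normalizing constant = 0.24274; the posterior for Machine 1 is its product over the sum, 0.01232/0.24274 = 0.051.

Posterior probability ≈ 0.051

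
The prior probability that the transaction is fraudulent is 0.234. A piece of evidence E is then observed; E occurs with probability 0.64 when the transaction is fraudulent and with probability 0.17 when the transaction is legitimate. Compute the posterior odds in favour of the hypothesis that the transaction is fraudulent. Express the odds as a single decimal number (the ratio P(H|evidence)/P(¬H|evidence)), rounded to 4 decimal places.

Posterior odds ≈ 1.1501

Prior odds = 0.234/(1−0.234) = 0.30548.
Likelihood ratio for E = 0.64/0.17 = 3.7647.
Posterior odds = prior odds × LR = 1.1501.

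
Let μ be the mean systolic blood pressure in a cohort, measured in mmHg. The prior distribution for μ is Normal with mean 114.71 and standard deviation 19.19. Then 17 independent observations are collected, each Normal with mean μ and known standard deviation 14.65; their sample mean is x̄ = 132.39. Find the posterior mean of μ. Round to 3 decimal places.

With known σ, the Normal prior is conjugate. Weight on the data is w = (n/σ²)/(n/σ² + 1/τ₀²) = 0.0792088/(0.0792088+0.00271550) = 0.96685.
Posterior mean = w·x̄ + (1−w)·μ₀ = 0.96685·132.39 + 0.033146·114.71 = 131.804.

Posterior mean ≈ 131.804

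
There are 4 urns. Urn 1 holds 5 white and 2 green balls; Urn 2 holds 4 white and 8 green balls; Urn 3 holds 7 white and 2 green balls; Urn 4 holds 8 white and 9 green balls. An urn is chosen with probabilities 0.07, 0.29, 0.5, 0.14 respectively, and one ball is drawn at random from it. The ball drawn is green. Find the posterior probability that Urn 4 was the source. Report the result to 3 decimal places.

Posterior probability ≈ 0.186

P(green|Urn 1) = 0.2857; P(green|Urn 2) = 0.6667; P(green|Urn 3) = 0.2222; P(green|Urn 4) = 0.5294.
Prior × likelihood for each source: 0.07·0.2857=0.02000, 0.29·0.6667=0.1933, 0.5·0.2222=0.1111, 0.14·0.5294=0.07412. Summing gives P(green) = 0.39856.
P(Urn 4 | green) = 0.07412 / 0.39856 = 0.186.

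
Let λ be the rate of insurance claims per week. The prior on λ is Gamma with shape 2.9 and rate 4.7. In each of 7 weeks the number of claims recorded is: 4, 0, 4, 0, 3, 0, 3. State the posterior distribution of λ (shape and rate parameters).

Posterior: Gamma(shape=16.9, rate=11.7)

Total count ∑xᵢ = 14 over n = 7 weeks.
Gamma is conjugate to the Poisson likelihood: posterior is Gamma(shape = 2.9+14 = 16.9, rate = 4.7+7 = 11.7).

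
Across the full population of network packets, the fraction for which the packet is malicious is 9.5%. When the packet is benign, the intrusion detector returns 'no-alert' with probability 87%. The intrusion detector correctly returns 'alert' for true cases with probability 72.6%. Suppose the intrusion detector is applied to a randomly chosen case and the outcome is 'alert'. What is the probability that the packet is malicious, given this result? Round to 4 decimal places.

P(H | E) ≈ 0.3696

Let H be the event that the packet is malicious. P(H) = 0.095, so P(¬H) = 0.905. With E the 'alert' result, P(E|H) = 0.726 and P(E|¬H) = 0.13.
P(E) = 0.726·0.095 + 0.13·0.905 = 0.068970 + 0.11765 = 0.18662.
By Bayes' theorem, P(H|E) = 0.068970 / 0.18662 = 0.3696.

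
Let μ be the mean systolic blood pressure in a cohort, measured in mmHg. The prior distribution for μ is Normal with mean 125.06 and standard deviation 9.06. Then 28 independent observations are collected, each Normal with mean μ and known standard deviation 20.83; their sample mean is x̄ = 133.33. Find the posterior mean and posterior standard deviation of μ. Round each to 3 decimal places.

Prior precision 1/τ₀² = 1/9.06² = 0.0121827; data precision n/σ² = 28/20.83² = 0.0645326.
Posterior precision = 0.0121827 + 0.0645326 = 0.0767154, giving posterior SD = 1/√0.0767154 = 3.610.
Posterior mean = (0.0121827·125.06 + 0.0645326·133.33) / 0.0767154 = 132.017.

Posterior mean ≈ 132.017; posterior SD ≈ 3.610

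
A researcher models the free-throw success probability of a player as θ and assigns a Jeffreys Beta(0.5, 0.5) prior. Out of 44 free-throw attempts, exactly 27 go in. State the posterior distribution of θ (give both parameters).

Posterior: Beta(27.5, 17.5)

The binomial likelihood is conjugate to the Beta prior: with 27 successes and 17 failures, the posterior is Beta(0.5+27, 0.5+17) = Beta(27.5, 17.5).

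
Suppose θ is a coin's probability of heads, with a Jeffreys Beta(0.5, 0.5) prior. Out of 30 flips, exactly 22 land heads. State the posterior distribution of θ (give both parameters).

Observing 22 successes and 8 failures updates Beta(0.5, 0.5) by adding the success and failure counts to the two shape parameters: α = 0.5+22 = 22.5, β = 0.5+8 = 8.5.

Posterior: Beta(22.5, 8.5)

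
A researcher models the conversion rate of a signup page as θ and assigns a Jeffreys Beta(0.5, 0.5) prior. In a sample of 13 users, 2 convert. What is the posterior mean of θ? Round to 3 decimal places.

Posterior mean ≈ 0.179

Observing 2 successes and 11 failures updates Beta(0.5, 0.5) by adding the success and failure counts to the two shape parameters: α = 0.5+2 = 2.5, β = 0.5+11 = 11.5.
Posterior mean = α/(α+β) = 2.5/14 = 0.179.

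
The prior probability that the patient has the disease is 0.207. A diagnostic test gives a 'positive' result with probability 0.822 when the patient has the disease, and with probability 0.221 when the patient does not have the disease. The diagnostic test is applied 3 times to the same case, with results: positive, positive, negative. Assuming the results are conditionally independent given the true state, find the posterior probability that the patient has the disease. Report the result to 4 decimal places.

Let H be the event that the patient has the disease; start with P(H) = 0.207. P('positive'|H) = 0.822, P('positive'|¬H) = 0.221.
Update on result 1 ('positive'): P(H) ← 0.822·0.2070 / (0.822·0.2070 + 0.221·0.7930) = 0.17015/0.34541 = 0.4926.
Update on result 2 ('positive'): P(H) ← 0.822·0.4926 / (0.822·0.4926 + 0.221·0.5074) = 0.40493/0.51706 = 0.7831.
Update on result 3 ('negative'): P(H) ← 0.178·0.7831 / (0.178·0.7831 + 0.779·0.2169) = 0.13940/0.30833 = 0.4521.

Posterior P(H) ≈ 0.4521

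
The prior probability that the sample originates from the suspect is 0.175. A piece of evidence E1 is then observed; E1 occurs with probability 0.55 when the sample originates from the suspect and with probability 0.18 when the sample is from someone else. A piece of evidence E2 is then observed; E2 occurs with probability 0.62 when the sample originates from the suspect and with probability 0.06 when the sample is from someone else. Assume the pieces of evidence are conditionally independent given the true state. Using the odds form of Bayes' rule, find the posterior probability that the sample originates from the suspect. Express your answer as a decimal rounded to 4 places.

Prior odds = 0.175/(1−0.175) = 0.21212. In log-odds, ln(0.21212) = -1.5506.
Add log likelihood ratios: ln(3.0556) + ln(10.333) = 3.4523.
Posterior log-odds = 1.9017, so posterior odds = exp(1.9017) = 6.6975. Converting, P(H|E) = 6.6975/7.6975 = 0.8701.

Posterior probability ≈ 0.8701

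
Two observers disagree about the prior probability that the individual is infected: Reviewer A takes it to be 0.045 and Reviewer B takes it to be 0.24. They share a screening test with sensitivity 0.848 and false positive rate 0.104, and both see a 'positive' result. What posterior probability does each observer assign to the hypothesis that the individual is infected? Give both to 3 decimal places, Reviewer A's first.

Reviewer A: 0.278; Reviewer B: 0.720

P('+'|H) = 0.848, P('+'|¬H) = 0.104.
Reviewer A: numerator 0.848·0.045 = 0.038160; evidence = 0.038160+0.104·0.955 = 0.13748; posterior = 0.278.
Reviewer B: numerator 0.848·0.24 = 0.20352; evidence = 0.20352+0.104·0.76 = 0.28256; posterior = 0.720.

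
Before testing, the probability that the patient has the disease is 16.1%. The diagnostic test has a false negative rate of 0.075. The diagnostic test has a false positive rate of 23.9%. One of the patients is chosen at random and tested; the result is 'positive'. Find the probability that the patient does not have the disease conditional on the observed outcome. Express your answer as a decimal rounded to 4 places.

P(¬H | E) ≈ 0.5738

Write H for 'the patient has the disease'. Prior odds H:¬H = 0.161/0.839 = 0.19190. For the 'positive' outcome, the likelihood ratio is 0.925/0.239 = 3.8703.
Posterior odds = 0.19190 × 3.8703 = 0.74269, so P(H|E) = 0.74269/(1+0.74269) = 0.4262. Then P(¬H|E) = 1 − 0.4262 = 0.5738.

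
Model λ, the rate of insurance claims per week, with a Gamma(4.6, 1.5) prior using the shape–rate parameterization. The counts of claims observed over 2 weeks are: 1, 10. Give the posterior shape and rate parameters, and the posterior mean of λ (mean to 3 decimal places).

Total count ∑xᵢ = 11 over n = 2 weeks.
Gamma is conjugate to the Poisson likelihood: posterior is Gamma(shape = 4.6+11 = 15.6, rate = 1.5+2 = 3.5).
Posterior mean = shape/rate = 15.6/3.5 = 4.457.

Posterior: Gamma(shape=15.6, rate=3.5); mean ≈ 4.457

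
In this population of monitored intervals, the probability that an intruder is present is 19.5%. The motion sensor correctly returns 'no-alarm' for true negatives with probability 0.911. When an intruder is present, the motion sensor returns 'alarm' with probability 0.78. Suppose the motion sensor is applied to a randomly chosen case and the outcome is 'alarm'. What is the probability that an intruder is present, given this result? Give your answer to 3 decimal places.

P(H | E) ≈ 0.680

Write H for 'an intruder is present'. Prior odds H:¬H = 0.195/0.805 = 0.24224. For the 'alarm' outcome, the likelihood ratio is 0.78/0.089 = 8.7640.
Posterior odds = 0.24224 × 8.7640 = 2.1230, so P(H|E) = 2.1230/(1+2.1230) = 0.680.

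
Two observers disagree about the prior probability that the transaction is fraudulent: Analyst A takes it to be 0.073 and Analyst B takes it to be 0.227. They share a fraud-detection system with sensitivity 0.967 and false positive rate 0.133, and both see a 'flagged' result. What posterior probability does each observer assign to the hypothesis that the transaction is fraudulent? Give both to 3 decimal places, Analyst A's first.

The likelihood ratio for a 'flagged' result is 0.967/0.133 = 7.2707.
Analyst A: prior odds 0.073/0.927 = 0.078749; posterior odds 0.57256; posterior probability 0.364.
Analyst B: prior odds 0.227/0.773 = 0.29366; posterior odds 2.1351; posterior probability 0.681.

Analyst A: 0.364; Analyst B: 0.681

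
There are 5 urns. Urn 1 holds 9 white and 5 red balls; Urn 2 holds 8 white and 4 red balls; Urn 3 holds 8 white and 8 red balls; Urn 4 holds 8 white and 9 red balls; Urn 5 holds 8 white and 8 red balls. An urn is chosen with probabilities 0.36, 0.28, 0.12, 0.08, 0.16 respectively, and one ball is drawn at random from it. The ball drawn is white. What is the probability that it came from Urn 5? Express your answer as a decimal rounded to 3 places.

Posterior probability ≈ 0.134

Tabulate prior·likelihood by source: [1] prior 0.36, lik 0.6429, product 0.2314; [2] prior 0.28, lik 0.6667, product 0.1867; [3] prior 0.12, lik 0.5, product 0.06000; [4] prior 0.08, lik 0.4706, product 0.03765; [5] prior 0.16, lik 0.5, product 0.08000.
Normalizing constant = 0.59574; the posterior for Urn 5 is its product over the sum, 0.08000/0.59574 = 0.134.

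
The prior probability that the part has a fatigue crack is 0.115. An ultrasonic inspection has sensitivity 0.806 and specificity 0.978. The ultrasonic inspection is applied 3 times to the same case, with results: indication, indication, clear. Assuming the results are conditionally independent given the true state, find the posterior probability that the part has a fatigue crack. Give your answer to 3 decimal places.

Posterior P(H) ≈ 0.972

Let H be the event that the part has a fatigue crack; start with P(H) = 0.115. P('indication'|H) = 0.806, P('indication'|¬H) = 0.022.
Update on result 1 ('indication'): P(H) ← 0.806·0.1150 / (0.806·0.1150 + 0.022·0.8850) = 0.092690/0.11216 = 0.8264.
Update on result 2 ('indication'): P(H) ← 0.806·0.8264 / (0.806·0.8264 + 0.022·0.1736) = 0.66609/0.66990 = 0.9943.
Update on result 3 ('clear'): P(H) ← 0.194·0.9943 / (0.194·0.9943 + 0.978·0.0057) = 0.19289/0.19847 = 0.9719.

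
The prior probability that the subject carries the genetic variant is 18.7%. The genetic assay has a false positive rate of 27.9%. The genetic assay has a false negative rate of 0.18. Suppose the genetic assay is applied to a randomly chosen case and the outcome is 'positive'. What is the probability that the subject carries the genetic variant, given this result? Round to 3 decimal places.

Let H be the event that the subject carries the genetic variant. P(H) = 0.187, so P(¬H) = 0.813. With E the 'positive' result, P(E|H) = 0.82 and P(E|¬H) = 0.279.
P(E) = 0.82·0.187 + 0.279·0.813 = 0.15334 + 0.22683 = 0.38017.
By Bayes' theorem, P(H|E) = 0.15334 / 0.38017 = 0.403.

P(H | E) ≈ 0.403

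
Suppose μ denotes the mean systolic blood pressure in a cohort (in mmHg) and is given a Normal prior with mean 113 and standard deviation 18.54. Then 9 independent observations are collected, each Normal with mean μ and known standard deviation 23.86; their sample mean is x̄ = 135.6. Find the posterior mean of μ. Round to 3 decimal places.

Posterior mean ≈ 132.087

Prior precision 1/τ₀² = 1/18.54² = 0.00290925; data precision n/σ² = 9/23.86² = 0.0158089.
Posterior precision = 0.00290925 + 0.0158089 = 0.0187181.
Posterior mean = (0.00290925·113 + 0.0158089·135.6) / 0.0187181 = 132.087.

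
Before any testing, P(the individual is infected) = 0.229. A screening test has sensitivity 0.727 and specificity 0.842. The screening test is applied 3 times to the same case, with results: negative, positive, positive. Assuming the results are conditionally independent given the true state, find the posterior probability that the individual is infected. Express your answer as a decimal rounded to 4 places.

With H the event that the individual is infected, the joint likelihood of the observed sequence is P(data|H) = 0.273·0.727·0.727 = 0.14429 and P(data|¬H) = 0.842·0.158·0.158 = 0.021020.
Bayes: P(H|data) = 0.229·0.14429 / (0.229·0.14429 + 0.771·0.021020) = 0.033042/0.049248 = 0.6709.

Posterior P(H) ≈ 0.6709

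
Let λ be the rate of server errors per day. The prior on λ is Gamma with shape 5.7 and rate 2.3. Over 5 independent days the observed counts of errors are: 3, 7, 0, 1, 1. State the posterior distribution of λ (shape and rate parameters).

Total count ∑xᵢ = 12 over n = 5 days.
Gamma is conjugate to the Poisson likelihood: posterior is Gamma(shape = 5.7+12 = 17.7, rate = 2.3+5 = 7.3).

Posterior: Gamma(shape=17.7, rate=7.3)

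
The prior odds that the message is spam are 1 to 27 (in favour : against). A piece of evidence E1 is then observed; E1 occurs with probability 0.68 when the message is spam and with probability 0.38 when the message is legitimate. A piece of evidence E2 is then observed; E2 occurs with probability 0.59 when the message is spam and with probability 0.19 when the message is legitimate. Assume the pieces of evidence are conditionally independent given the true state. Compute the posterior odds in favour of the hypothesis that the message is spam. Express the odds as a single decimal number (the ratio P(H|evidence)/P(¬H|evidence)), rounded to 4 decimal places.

Prior odds = 1/27 = 0.037037. In log-odds, ln(0.037037) = -3.2958.
Add log likelihood ratios: ln(1.7895) + ln(3.1053) = 1.7150.
Posterior log-odds = -1.5808, so posterior odds = exp(-1.5808) = 0.20581.

Posterior odds ≈ 0.2058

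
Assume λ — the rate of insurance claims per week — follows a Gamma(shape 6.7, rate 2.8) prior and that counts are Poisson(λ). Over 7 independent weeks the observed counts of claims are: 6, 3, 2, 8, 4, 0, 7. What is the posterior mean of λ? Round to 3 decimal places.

Posterior mean ≈ 3.745

Total count ∑xᵢ = 30 over n = 7 weeks.
Gamma is conjugate to the Poisson likelihood: posterior is Gamma(shape = 6.7+30 = 36.7, rate = 2.8+7 = 9.8).
E[λ | data] = 36.7/9.8 = 3.745.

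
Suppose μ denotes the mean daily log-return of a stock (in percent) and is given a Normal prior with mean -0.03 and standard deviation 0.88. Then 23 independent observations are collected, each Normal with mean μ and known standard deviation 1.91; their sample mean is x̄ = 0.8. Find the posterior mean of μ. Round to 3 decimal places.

Posterior mean ≈ 0.659

With known σ, the Normal prior is conjugate. Weight on the data is w = (n/σ²)/(n/σ² + 1/τ₀²) = 6.30465/(6.30465+1.29132) = 0.83000.
Posterior mean = w·x̄ + (1−w)·μ₀ = 0.83000·0.8 + 0.17000·-0.03 = 0.659.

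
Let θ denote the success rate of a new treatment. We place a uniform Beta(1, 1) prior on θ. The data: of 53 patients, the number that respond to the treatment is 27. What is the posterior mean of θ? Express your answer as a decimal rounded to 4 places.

Observing 27 successes and 26 failures updates Beta(1, 1) by adding the success and failure counts to the two shape parameters: α = 1+27 = 28, β = 1+26 = 27.
Posterior mean = α/(α+β) = 28/55 = 0.5091.

Posterior mean ≈ 0.5091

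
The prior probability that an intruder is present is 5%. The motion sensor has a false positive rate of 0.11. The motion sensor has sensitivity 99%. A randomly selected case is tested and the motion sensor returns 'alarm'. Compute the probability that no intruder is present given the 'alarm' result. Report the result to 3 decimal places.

Let H be the event that an intruder is present. P(H) = 0.05, so P(¬H) = 0.95. With E the 'alarm' result, P(E|H) = 0.99 and P(E|¬H) = 0.11.
P(E) = 0.99·0.05 + 0.11·0.95 = 0.049500 + 0.10450 = 0.15400.
By Bayes' theorem, P(H|E) = 0.049500 / 0.15400 = 0.321. Hence P(¬H|E) = 1 − 0.321 = 0.679.

P(¬H | E) ≈ 0.679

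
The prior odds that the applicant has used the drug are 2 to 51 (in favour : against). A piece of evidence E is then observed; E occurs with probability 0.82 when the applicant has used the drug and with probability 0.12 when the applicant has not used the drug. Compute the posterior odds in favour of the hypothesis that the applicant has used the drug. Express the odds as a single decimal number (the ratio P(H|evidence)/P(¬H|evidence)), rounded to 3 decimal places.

Posterior odds ≈ 0.268

Prior odds = 2/51 = 0.039216. In log-odds, ln(0.039216) = -3.2387.
Add log likelihood ratio: ln(6.8333) = 1.9218.
Posterior log-odds = -1.3169, so posterior odds = exp(-1.3169) = 0.26797.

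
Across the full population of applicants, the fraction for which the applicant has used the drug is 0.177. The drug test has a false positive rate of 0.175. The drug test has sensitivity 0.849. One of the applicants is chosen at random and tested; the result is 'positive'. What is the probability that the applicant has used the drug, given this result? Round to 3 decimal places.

P(H | E) ≈ 0.511

Write H for 'the applicant has used the drug'. Prior odds H:¬H = 0.177/0.823 = 0.21507. For the 'positive' outcome, the likelihood ratio is 0.849/0.175 = 4.8514.
Posterior odds = 0.21507 × 4.8514 = 1.0434, so P(H|E) = 1.0434/(1+1.0434) = 0.511.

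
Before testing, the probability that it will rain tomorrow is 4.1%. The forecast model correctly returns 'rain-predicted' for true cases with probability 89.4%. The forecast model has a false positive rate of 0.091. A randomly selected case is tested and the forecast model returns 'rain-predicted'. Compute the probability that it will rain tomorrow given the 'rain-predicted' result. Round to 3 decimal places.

Let H be the event that it will rain tomorrow. P(H) = 0.041, so P(¬H) = 0.959. With E the 'rain-predicted' result, P(E|H) = 0.894 and P(E|¬H) = 0.091.
P(E) = 0.894·0.041 + 0.091·0.959 = 0.036654 + 0.087269 = 0.12392.
By Bayes' theorem, P(H|E) = 0.036654 / 0.12392 = 0.296.

P(H | E) ≈ 0.296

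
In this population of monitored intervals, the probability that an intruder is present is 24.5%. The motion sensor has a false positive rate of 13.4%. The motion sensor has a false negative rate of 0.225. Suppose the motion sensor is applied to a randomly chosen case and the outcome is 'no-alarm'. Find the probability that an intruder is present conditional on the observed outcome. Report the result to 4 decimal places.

Write H for 'an intruder is present'. Prior odds H:¬H = 0.245/0.755 = 0.32450. For the 'no-alarm' outcome, the likelihood ratio is 0.225/0.866 = 0.25982.
Posterior odds = 0.32450 × 0.25982 = 0.084311, so P(H|E) = 0.084311/(1+0.084311) = 0.0778.

P(H | E) ≈ 0.0778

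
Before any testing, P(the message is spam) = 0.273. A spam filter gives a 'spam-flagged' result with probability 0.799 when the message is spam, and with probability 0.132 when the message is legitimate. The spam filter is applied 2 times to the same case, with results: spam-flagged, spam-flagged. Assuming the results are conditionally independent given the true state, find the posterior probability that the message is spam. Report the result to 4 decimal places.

Posterior P(H) ≈ 0.9322

With H the event that the message is spam, the joint likelihood of the observed sequence is P(data|H) = 0.799·0.799 = 0.63840 and P(data|¬H) = 0.132·0.132 = 0.017424.
Bayes: P(H|data) = 0.273·0.63840 / (0.273·0.63840 + 0.727·0.017424) = 0.17428/0.18695 = 0.9322.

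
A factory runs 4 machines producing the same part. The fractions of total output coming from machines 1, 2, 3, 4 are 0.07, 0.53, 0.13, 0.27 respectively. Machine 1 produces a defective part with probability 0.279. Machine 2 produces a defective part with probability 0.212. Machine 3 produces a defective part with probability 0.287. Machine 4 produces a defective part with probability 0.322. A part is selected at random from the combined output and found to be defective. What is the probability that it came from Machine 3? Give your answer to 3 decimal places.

Posterior probability ≈ 0.146

Tabulate prior·likelihood by source: [1] prior 0.07, lik 0.279, product 0.01953; [2] prior 0.53, lik 0.212, product 0.1124; [3] prior 0.13, lik 0.287, product 0.03731; [4] prior 0.27, lik 0.322, product 0.08694.
Normalizing constant = 0.25614; the posterior for Machine 3 is its product over the sum, 0.03731/0.25614 = 0.146.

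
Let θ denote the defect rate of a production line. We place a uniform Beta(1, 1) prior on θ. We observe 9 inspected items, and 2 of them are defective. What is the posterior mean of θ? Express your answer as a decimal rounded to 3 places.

The binomial likelihood is conjugate to the Beta prior: with 2 successes and 7 failures, the posterior is Beta(1+2, 1+7) = Beta(3, 8).
E[θ | data] = 3/(3+8) = 0.273.

Posterior mean ≈ 0.273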